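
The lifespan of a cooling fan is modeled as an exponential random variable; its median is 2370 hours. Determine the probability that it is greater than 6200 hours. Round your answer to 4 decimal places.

0.1631

For an exponential, median = ln(2)/λ, so λ = ln 2 / 2370 = 0.000292467 per hour.
P(X > 6200) = e^(−λ·6200) = e^(−1.8133) ≈ 0.1631.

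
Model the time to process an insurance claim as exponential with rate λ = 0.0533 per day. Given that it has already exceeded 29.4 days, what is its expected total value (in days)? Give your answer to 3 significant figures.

By memorylessness, E[X | X > 29.4] = 29.4 + 1/λ = 29.4 + 18.7617 = 48.1617 days.

48.2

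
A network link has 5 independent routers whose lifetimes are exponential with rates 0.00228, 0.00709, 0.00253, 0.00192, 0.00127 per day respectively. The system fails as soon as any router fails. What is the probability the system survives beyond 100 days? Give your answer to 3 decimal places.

The time to first failure is exponential with rate Σλ = 0.00228 + 0.00709 + 0.00253 + 0.00192 + 0.00127 = 0.01509.
P(min > 100) = e^(−0.01509·100) = e^(−1.509) ≈ 0.221.

0.221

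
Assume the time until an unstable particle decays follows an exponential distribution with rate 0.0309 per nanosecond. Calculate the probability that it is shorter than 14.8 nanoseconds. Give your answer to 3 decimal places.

0.367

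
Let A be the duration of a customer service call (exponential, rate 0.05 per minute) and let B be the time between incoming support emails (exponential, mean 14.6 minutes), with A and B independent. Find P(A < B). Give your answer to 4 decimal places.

λ_1 = 0.05, λ_2 = 1/14.6 = 0.0684932.
For independent exponentials, P(A < B) = λ_1/(λ_1+λ_2) = 0.05/0.118493 ≈ 0.4220.

0.4220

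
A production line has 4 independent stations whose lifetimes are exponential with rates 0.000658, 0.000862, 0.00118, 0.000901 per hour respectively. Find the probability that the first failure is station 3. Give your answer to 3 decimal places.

0.328

The time to first failure is exponential with rate Σλ = 0.000658 + 0.000862 + 0.00118 + 0.000901 = 0.003601.
P(station 3 first) = λ_3/Σλ = 0.00118/0.003601 ≈ 0.328.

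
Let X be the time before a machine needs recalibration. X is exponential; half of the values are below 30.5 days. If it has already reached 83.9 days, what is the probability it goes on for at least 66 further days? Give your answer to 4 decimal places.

0.2231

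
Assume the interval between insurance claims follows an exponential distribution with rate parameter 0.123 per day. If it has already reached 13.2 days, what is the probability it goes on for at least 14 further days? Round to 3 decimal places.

0.179

By the memoryless property, P(X > 13.2+14 | X > 13.2) = P(X > 14).
P(X > 14) = e^(−1.722) ≈ 0.179.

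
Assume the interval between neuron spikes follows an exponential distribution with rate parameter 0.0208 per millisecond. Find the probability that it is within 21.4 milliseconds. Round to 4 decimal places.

0.3593

P(X ≤ 21.4) = 1 − e^(−λ·21.4) = 1 − e^(−0.44512) ≈ 0.3593.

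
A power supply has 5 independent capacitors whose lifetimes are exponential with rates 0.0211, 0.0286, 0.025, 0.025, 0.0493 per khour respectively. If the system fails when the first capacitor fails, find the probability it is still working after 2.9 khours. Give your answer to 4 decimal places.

0.6491

The time to first failure is exponential with rate Σλ = 0.0211 + 0.0286 + 0.025 + 0.025 + 0.0493 = 0.149.
P(min > 2.9) = e^(−0.149·2.9) = e^(−0.4321) ≈ 0.6491.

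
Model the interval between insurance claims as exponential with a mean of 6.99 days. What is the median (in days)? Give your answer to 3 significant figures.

4.85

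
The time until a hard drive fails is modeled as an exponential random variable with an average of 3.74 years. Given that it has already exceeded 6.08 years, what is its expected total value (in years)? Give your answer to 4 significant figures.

The rate is λ = 1/3.74 = 0.26738 per year.
By memorylessness, E[X | X > 6.08] = 6.08 + 1/λ = 6.08 + 3.74 = 9.82 years.

9.820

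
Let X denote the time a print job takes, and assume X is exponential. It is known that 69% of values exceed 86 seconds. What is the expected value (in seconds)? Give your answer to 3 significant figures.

232

e^(−λ·86) = 0.69 ⇒ λ = −ln(0.69)/86 = 0.00431469.
Mean = 1/λ = 231.766 seconds.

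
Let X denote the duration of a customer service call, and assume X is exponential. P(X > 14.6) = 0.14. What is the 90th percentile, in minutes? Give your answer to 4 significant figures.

e^(−λ·14.6) = 0.14 ⇒ λ = −ln(0.14)/14.6 = 0.134665.
90th percentile: 1 − e^(−λt) = 0.9, t = −ln(0.1)/λ = 17.0986 minutes.

17.10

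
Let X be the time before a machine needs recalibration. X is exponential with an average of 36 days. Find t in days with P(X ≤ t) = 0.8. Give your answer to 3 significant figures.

The rate is λ = 1/36 = 0.0277778 per day.
Set 1 − e^(−λt) = 0.8, so t = −ln(0.2)/λ = 1.6094/0.0277778 ≈ 57.9398 days.

57.9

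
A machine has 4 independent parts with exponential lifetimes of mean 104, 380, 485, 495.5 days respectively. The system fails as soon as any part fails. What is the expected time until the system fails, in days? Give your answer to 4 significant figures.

The first failure time is exponential with rate Σλ_i = 1/104 + 1/380 + 1/485 + 1/495.5 = 0.016327 per day.
E[min] = 1/Σλ = 1/0.016327 = 61.2483 days.

61.25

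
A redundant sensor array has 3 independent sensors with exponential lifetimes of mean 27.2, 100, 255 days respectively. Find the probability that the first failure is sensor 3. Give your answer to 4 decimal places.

Rates: λ_i = 1/mean_i → 0.0367647, 0.01, 0.00392157; Σλ = 0.0506863.
P(sensor 3 first) = λ_3/Σλ = 0.00392157/0.0506863 ≈ 0.0774.

0.0774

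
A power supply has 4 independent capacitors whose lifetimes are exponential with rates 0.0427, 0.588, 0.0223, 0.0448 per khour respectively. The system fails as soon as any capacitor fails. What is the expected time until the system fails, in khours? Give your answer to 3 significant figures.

1.43

The time to first failure is exponential with rate Σλ = 0.0427 + 0.588 + 0.0223 + 0.0448 = 0.6978.
E[min] = 1/Σλ = 1/0.6978 = 1.43308 khours.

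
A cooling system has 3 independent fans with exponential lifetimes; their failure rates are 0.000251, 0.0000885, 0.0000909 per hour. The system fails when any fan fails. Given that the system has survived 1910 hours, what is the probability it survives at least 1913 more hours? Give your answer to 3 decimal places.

0.439

Time to first failure ~ Exp(Σλ) with Σλ = 0.0004304.
By memorylessness, P(T > 1910+1913 | T > 1910) = P(T > 1913) = e^(−0.0004304·1913) ≈ 0.439.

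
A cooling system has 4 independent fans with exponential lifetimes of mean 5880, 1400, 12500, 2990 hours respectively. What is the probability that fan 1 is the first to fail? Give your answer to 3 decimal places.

Rates: λ_i = 1/mean_i → 0.000170068, 0.000714286, 0.00008, 0.000334448; Σλ = 0.0012988.
P(fan 1 first) = λ_1/Σλ = 0.000170068/0.0012988 ≈ 0.131.

0.131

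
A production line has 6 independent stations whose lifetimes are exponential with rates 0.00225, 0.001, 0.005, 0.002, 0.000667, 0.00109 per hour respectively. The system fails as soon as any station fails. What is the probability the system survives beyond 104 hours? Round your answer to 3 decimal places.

0.287

The time to first failure is exponential with rate Σλ = 0.00225 + 0.001 + 0.005 + 0.002 + 0.000667 + 0.00109 = 0.012007.
P(min > 104) = e^(−0.012007·104) = e^(−1.2487) ≈ 0.287.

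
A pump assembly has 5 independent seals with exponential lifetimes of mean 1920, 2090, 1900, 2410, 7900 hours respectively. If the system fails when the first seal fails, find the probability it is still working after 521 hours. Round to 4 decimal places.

The first failure time is exponential with rate Σλ_i = 1/1920 + 1/2090 + 1/1900 + 1/2410 + 1/7900 = 0.00206714 per hour.
P(min > 521) = e^(−0.00206714·521) = e^(−1.077) ≈ 0.3406.

0.3406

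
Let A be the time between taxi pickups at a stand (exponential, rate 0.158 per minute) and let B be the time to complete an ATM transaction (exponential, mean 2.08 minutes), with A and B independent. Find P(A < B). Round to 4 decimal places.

0.2474

λ_1 = 0.158, λ_2 = 1/2.08 = 0.480769.
For independent exponentials, P(A < B) = λ_1/(λ_1+λ_2) = 0.158/0.638769 ≈ 0.2474.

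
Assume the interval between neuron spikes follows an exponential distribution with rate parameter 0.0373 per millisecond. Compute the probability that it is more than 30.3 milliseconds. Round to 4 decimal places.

0.3230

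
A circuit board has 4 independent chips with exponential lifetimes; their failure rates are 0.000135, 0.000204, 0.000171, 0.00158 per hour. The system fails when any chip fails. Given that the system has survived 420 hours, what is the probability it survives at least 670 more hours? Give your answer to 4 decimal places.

0.2465

Time to first failure ~ Exp(Σλ) with Σλ = 0.00209.
By memorylessness, P(T > 420+670 | T > 420) = P(T > 670) = e^(−0.00209·670) ≈ 0.2465.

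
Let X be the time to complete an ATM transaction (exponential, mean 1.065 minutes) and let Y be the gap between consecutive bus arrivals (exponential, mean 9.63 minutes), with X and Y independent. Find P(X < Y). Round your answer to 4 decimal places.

λ_1 = 1/1.065 = 0.938967, λ_2 = 1/9.63 = 0.103842.
For independent exponentials, P(X < Y) = λ_1/(λ_1+λ_2) = 0.938967/1.04281 ≈ 0.9004.

0.9004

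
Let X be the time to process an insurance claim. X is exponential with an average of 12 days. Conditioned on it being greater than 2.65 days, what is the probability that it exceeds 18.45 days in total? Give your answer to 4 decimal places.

0.2680

The rate is λ = 1/12 = 0.0833333 per day.
P(X > s+t | X > s) = e^(−λ(s+t))/e^(−λs) = e^(−λt), independent of s = 2.65.
P(X > 15.8) = e^(−1.3167) ≈ 0.2680.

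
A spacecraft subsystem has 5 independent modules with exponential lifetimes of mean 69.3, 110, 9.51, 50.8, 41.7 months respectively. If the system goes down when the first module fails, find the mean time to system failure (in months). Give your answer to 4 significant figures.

5.803

The first failure time is exponential with rate Σλ_i = 1/69.3 + 1/110 + 1/9.51 + 1/50.8 + 1/41.7 = 0.172339 per month.
E[min] = 1/Σλ = 1/0.172339 = 5.80251 months.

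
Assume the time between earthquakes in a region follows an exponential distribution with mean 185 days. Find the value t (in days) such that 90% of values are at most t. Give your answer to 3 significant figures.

The rate is λ = 1/185 = 0.00540541 per day.
Set 1 − e^(−λt) = 0.9, so t = −ln(0.1)/λ = 2.3026/0.00540541 ≈ 425.978 days.

426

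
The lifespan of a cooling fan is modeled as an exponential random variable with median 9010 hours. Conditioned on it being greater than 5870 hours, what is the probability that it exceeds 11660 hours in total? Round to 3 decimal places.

0.641

For an exponential, median = ln(2)/λ, so λ = ln 2 / 9010 = 0.0000769309 per hour.
P(X > s+t | X > s) = e^(−λ(s+t))/e^(−λs) = e^(−λt), independent of s = 5870.
P(X > 5790) = e^(−0.44543) ≈ 0.641.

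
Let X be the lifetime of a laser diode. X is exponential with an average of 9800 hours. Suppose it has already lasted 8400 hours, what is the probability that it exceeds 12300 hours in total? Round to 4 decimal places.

The rate is λ = 1/9800 = 0.000102041 per hour.
P(X > s+t | X > s) = e^(−λ(s+t))/e^(−λs) = e^(−λt), independent of s = 8400.
P(X > 3900) = e^(−0.39796) ≈ 0.6717.

0.6717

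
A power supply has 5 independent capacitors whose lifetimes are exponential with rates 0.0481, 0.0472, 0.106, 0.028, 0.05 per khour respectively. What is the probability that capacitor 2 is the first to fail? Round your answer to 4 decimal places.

The time to first failure is exponential with rate Σλ = 0.0481 + 0.0472 + 0.106 + 0.028 + 0.05 = 0.2793.
P(capacitor 2 first) = λ_2/Σλ = 0.0472/0.2793 ≈ 0.1690.

0.1690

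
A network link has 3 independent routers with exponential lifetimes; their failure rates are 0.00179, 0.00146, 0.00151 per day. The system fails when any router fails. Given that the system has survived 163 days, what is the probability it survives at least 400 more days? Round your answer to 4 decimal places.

0.1490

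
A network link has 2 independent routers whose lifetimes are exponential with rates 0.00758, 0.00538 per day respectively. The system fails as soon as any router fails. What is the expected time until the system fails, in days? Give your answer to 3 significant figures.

77.2

The time to first failure is exponential with rate Σλ = 0.00758 + 0.00538 = 0.01296.
E[min] = 1/Σλ = 1/0.01296 = 77.1605 days.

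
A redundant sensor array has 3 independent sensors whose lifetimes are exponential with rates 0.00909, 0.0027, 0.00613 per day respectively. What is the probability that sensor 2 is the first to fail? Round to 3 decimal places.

0.151

The time to first failure is exponential with rate Σλ = 0.00909 + 0.0027 + 0.00613 = 0.01792.
P(sensor 2 first) = λ_2/Σλ = 0.0027/0.01792 ≈ 0.151.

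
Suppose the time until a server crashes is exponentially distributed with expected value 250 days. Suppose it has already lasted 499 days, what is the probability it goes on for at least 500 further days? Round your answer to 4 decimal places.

The rate is λ = 1/250 = 0.004 per day.
The exponential is memoryless, so the remaining time is again Exp(λ): the condition X > 499 is irrelevant.
P(X > 500) = e^(−2) ≈ 0.1353.

0.1353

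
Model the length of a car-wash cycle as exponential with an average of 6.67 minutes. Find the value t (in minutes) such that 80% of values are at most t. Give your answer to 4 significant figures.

10.73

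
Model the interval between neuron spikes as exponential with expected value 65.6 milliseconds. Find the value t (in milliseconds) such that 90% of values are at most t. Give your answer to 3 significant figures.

The rate is λ = 1/65.6 = 0.0152439 per millisecond.
Set 1 − e^(−λt) = 0.9, so t = −ln(0.1)/λ = 2.3026/0.0152439 ≈ 151.05 milliseconds.

151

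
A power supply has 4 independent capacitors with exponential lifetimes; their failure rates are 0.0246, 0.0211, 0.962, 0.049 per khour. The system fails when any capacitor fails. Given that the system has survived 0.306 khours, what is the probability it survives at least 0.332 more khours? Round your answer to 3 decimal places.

Time to first failure ~ Exp(Σλ) with Σλ = 1.0567.
By memorylessness, P(T > 0.306+0.332 | T > 0.306) = P(T > 0.332) = e^(−1.0567·0.332) ≈ 0.704.

0.704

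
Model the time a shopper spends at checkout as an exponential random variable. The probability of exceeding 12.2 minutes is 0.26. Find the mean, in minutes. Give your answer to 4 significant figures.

e^(−λ·12.2) = 0.26 ⇒ λ = −ln(0.26)/12.2 = 0.110416.
Mean = 1/λ = 9.05667 minutes.

9.057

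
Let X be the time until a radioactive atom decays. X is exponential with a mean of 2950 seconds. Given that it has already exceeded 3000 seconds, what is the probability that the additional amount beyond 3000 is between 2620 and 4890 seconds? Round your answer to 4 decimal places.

0.2208

The rate is λ = 1/2950 = 0.000338983 per second.
Memoryless: the residual past 3000 is again Exp(λ).
P(2620 < residual < 4890) = e^(−λ·2620) − e^(−λ·4890) = 0.41142 − 0.19059 ≈ 0.2208.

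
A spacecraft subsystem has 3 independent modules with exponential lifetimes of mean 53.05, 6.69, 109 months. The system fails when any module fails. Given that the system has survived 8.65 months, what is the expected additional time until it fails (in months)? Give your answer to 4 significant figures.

First-failure rate Σλ = 1/53.05 + 1/6.69 + 1/109 = 0.177501.
By memorylessness the expected residual is 1/Σλ = 5.63376 months, regardless of the 8.65 already elapsed.

5.634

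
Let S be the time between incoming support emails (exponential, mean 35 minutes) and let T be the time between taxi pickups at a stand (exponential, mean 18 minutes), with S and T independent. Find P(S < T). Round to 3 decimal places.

λ_1 = 1/35 = 0.0285714, λ_2 = 1/18 = 0.0555556.
For independent exponentials, P(S < T) = λ_1/(λ_1+λ_2) = 0.0285714/0.084127 ≈ 0.340.

0.340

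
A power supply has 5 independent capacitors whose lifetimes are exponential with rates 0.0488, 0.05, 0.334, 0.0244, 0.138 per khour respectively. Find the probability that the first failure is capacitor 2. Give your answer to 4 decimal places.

0.0840

The time to first failure is exponential with rate Σλ = 0.0488 + 0.05 + 0.334 + 0.0244 + 0.138 = 0.5952.
P(capacitor 2 first) = λ_2/Σλ = 0.05/0.5952 ≈ 0.0840.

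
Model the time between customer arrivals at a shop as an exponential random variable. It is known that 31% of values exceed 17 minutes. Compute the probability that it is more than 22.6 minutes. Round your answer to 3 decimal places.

0.211

e^(−λ·17) = 0.31 ⇒ λ = −ln(0.31)/17 = 0.0688931.
P(X > 22.6) = e^(−0.0688931·22.6) = e^(−1.557) ≈ 0.211.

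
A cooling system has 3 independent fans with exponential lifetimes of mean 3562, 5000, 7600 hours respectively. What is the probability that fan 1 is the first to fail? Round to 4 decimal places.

0.4585

Rates: λ_i = 1/mean_i → 0.000280741, 0.0002, 0.000131579; Σλ = 0.00061232.
P(fan 1 first) = λ_1/Σλ = 0.000280741/0.00061232 ≈ 0.4585.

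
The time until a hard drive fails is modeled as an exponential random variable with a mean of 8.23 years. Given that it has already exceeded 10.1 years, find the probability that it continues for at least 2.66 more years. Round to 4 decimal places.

0.7238

The rate is λ = 1/8.23 = 0.121507 per year.
The exponential is memoryless, so the remaining time is again Exp(λ): the condition X > 10.1 is irrelevant.
P(X > 2.66) = e^(−0.32321) ≈ 0.7238.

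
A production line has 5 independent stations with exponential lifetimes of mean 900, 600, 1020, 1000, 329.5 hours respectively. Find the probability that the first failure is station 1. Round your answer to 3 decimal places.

0.143

Rates: λ_i = 1/mean_i → 0.00111111, 0.00166667, 0.000980392, 0.001, 0.0030349; Σλ = 0.00779307.
P(station 1 first) = λ_1/Σλ = 0.00111111/0.00779307 ≈ 0.143.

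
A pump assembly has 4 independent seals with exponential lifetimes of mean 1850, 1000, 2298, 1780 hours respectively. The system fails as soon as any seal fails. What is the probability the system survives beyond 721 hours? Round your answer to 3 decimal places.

0.160

The first failure time is exponential with rate Σλ_i = 1/1850 + 1/1000 + 1/2298 + 1/1780 = 0.0025375 per hour.
P(min > 721) = e^(−0.0025375·721) = e^(−1.8295) ≈ 0.160.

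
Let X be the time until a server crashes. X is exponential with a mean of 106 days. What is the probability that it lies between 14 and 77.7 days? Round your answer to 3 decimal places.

The rate is λ = 1/106 = 0.00943396 per day.
P(14 < X < 77.7) = e^(−λ·14) − e^(−λ·77.7) = 0.87627 − 0.48046 ≈ 0.396.

0.396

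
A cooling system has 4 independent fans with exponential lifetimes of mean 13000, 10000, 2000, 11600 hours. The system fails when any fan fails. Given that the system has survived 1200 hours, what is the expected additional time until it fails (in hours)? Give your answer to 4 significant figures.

First-failure rate Σλ = 1/13000 + 1/10000 + 1/2000 + 1/11600 = 0.00076313.
By memorylessness the expected residual is 1/Σλ = 1310.39 hours, regardless of the 1200 already elapsed.

1310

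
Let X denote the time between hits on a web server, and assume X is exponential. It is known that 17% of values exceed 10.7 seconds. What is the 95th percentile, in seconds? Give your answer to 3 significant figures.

18.1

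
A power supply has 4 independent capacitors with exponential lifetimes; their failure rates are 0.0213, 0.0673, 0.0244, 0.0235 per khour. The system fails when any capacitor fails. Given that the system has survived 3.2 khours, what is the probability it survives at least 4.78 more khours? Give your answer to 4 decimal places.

Time to first failure ~ Exp(Σλ) with Σλ = 0.1365.
By memorylessness, P(T > 3.2+4.78 | T > 3.2) = P(T > 4.78) = e^(−0.1365·4.78) ≈ 0.5208.

0.5208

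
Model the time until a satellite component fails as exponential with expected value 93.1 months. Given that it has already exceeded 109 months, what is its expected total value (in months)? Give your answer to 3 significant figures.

202

The rate is λ = 1/93.1 = 0.0107411 per month.
By memorylessness, E[X | X > 109] = 109 + 1/λ = 109 + 93.1 = 202.1 months.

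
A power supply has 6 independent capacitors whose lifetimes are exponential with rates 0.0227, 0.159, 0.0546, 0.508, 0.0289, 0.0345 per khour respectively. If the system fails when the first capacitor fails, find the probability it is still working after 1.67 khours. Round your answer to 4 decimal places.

The time to first failure is exponential with rate Σλ = 0.0227 + 0.159 + 0.0546 + 0.508 + 0.0289 + 0.0345 = 0.8077.
P(min > 1.67) = e^(−0.8077·1.67) = e^(−1.3489) ≈ 0.2595.

0.2595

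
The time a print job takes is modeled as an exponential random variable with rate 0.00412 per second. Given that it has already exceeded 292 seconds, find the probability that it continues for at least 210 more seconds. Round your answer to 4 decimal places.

By the memoryless property, P(X > 292+210 | X > 292) = P(X > 210).
P(X > 210) = e^(−0.8652) ≈ 0.4210.

0.4210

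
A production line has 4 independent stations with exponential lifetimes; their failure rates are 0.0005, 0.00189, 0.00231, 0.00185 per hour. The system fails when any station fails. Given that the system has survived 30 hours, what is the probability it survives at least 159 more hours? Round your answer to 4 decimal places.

0.3529

Time to first failure ~ Exp(Σλ) with Σλ = 0.00655.
By memorylessness, P(T > 30+159 | T > 30) = P(T > 159) = e^(−0.00655·159) ≈ 0.3529.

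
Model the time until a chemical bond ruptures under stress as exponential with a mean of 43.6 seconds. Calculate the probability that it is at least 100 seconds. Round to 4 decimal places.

The rate is λ = 1/43.6 = 0.0229358 per second.
P(X > 100) = e^(−λ·100) = e^(−2.2936) ≈ 0.1009.

0.1009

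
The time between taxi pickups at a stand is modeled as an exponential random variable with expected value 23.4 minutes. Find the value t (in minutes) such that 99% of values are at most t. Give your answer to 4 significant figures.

The rate is λ = 1/23.4 = 0.042735 per minute.
Set 1 − e^(−λt) = 0.99, so t = −ln(0.01)/λ = 4.6052/0.042735 ≈ 107.761 minutes.

107.8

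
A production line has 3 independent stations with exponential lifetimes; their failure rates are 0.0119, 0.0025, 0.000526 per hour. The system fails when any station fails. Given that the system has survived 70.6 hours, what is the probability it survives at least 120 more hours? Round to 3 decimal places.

Time to first failure ~ Exp(Σλ) with Σλ = 0.014926.
By memorylessness, P(T > 70.6+120 | T > 70.6) = P(T > 120) = e^(−0.014926·120) ≈ 0.167.

0.167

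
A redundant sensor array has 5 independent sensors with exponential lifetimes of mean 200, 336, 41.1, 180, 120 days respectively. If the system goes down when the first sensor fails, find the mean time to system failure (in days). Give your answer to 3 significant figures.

21.6

The first failure time is exponential with rate Σλ_i = 1/200 + 1/336 + 1/41.1 + 1/180 + 1/120 = 0.046196 per day.
E[min] = 1/Σλ = 1/0.046196 = 21.6469 days.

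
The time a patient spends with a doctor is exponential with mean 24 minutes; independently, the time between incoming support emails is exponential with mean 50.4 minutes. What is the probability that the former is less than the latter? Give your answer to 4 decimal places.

λ_1 = 1/24 = 0.0416667, λ_2 = 1/50.4 = 0.0198413.
For independent exponentials, P(the former < the latter) = λ_1/(λ_1+λ_2) = 0.0416667/0.0615079 ≈ 0.6774.

0.6774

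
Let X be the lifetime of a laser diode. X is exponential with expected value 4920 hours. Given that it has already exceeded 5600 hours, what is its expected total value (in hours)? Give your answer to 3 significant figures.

The rate is λ = 1/4920 = 0.000203252 per hour.
By memorylessness, E[X | X > 5600] = 5600 + 1/λ = 5600 + 4920 = 10520 hours.

10500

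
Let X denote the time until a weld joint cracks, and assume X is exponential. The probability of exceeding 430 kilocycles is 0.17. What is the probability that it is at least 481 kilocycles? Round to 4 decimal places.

0.1378

e^(−λ·430) = 0.17 ⇒ λ = −ln(0.17)/430 = 0.00412083.
P(X > 481) = e^(−0.00412083·481) = e^(−1.9821) ≈ 0.1378.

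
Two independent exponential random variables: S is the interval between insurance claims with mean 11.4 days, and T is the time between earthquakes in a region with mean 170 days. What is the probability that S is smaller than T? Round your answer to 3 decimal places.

0.937

λ_1 = 1/11.4 = 0.0877193, λ_2 = 1/170 = 0.00588235.
For independent exponentials, P(S < T) = λ_1/(λ_1+λ_2) = 0.0877193/0.0936017 ≈ 0.937.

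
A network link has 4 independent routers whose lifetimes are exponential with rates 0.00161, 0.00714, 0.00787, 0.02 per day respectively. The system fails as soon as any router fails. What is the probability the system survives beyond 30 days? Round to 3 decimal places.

0.333

The time to first failure is exponential with rate Σλ = 0.00161 + 0.00714 + 0.00787 + 0.02 = 0.03662.
P(min > 30) = e^(−0.03662·30) = e^(−1.0986) ≈ 0.333.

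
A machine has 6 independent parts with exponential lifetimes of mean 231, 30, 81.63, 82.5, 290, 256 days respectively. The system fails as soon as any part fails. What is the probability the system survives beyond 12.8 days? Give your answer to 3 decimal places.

0.411

The first failure time is exponential with rate Σλ_i = 1/231 + 1/30 + 1/81.63 + 1/82.5 + 1/290 + 1/256 = 0.0693885 per day.
P(min > 12.8) = e^(−0.0693885·12.8) = e^(−0.88817) ≈ 0.411.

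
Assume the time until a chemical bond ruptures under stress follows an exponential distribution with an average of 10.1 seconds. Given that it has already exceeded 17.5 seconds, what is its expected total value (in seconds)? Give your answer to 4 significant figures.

The rate is λ = 1/10.1 = 0.0990099 per second.
By memorylessness, E[X | X > 17.5] = 17.5 + 1/λ = 17.5 + 10.1 = 27.6 seconds.

27.60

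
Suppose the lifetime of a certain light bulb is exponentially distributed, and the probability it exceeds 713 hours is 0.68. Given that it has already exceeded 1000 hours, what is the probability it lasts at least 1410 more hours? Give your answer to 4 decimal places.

0.4664

From e^(−λ·713) = 0.68, λ = −ln(0.68)/713 = 0.000540901.
Memoryless: P(X > 1000+1410 | X > 1000) = P(X > 1410) = e^(−0.000540901·1410) ≈ 0.4664.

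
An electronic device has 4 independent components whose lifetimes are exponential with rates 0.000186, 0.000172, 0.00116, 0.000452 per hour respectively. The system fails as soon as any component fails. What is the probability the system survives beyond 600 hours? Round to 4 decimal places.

0.3067

The time to first failure is exponential with rate Σλ = 0.000186 + 0.000172 + 0.00116 + 0.000452 = 0.00197.
P(min > 600) = e^(−0.00197·600) = e^(−1.182) ≈ 0.3067.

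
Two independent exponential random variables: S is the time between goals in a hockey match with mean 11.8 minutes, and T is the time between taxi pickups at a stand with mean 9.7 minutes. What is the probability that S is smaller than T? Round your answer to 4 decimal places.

0.4512

λ_1 = 1/11.8 = 0.0847458, λ_2 = 1/9.7 = 0.103093.
For independent exponentials, P(S < T) = λ_1/(λ_1+λ_2) = 0.0847458/0.187839 ≈ 0.4512.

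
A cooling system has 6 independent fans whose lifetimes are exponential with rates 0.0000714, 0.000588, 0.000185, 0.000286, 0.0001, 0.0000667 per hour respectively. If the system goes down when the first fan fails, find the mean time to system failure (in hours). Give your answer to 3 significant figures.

771

The time to first failure is exponential with rate Σλ = 0.0000714 + 0.000588 + 0.000185 + 0.000286 + 0.0001 + 0.0000667 = 0.0012971.
E[min] = 1/Σλ = 1/0.0012971 = 770.951 hours.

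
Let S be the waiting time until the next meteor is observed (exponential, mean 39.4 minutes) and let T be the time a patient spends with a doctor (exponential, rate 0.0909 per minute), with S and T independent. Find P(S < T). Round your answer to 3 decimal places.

λ_1 = 1/39.4 = 0.0253807, λ_2 = 0.0909.
For independent exponentials, P(S < T) = λ_1/(λ_1+λ_2) = 0.0253807/0.116281 ≈ 0.218.

0.218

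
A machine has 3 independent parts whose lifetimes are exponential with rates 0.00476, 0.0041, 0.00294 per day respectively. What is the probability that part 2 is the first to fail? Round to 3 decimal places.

0.347

The time to first failure is exponential with rate Σλ = 0.00476 + 0.0041 + 0.00294 = 0.0118.
P(part 2 first) = λ_2/Σλ = 0.0041/0.0118 ≈ 0.347.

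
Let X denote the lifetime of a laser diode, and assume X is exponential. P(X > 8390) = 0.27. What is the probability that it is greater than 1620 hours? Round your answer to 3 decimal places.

e^(−λ·8390) = 0.27 ⇒ λ = −ln(0.27)/8390 = 0.000156059.
P(X > 1620) = e^(−0.000156059·1620) = e^(−0.25282) ≈ 0.777.

0.777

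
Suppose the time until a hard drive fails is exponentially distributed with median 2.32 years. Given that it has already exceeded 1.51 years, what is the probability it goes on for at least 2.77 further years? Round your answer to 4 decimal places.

0.4371

For an exponential, median = ln(2)/λ, so λ = ln 2 / 2.32 = 0.29877 per year.
By the memoryless property, P(X > 1.51+2.77 | X > 1.51) = P(X > 2.77).
P(X > 2.77) = e^(−0.82759) ≈ 0.4371.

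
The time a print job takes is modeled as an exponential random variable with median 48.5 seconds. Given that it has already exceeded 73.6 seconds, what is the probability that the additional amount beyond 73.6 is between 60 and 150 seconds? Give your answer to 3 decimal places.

0.307

For an exponential, median = ln(2)/λ, so λ = ln 2 / 48.5 = 0.0142917 per second.
Memoryless: the residual past 73.6 is again Exp(λ).
P(60 < residual < 150) = e^(−λ·60) − e^(−λ·150) = 0.42422 − 0.11721 ≈ 0.307.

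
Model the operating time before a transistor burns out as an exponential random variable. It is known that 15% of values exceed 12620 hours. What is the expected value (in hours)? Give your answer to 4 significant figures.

e^(−λ·12620) = 0.15 ⇒ λ = −ln(0.15)/12620 = 0.000150326.
Mean = 1/λ = 6652.19 hours.

6652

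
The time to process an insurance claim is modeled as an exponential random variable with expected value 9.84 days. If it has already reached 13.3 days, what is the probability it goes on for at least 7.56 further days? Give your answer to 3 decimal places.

0.464

The rate is λ = 1/9.84 = 0.101626 per day.
By the memoryless property, P(X > 13.3+7.56 | X > 13.3) = P(X > 7.56).
P(X > 7.56) = e^(−0.76829) ≈ 0.464.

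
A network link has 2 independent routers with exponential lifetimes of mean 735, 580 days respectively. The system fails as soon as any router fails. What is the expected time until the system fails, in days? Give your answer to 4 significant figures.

The first failure time is exponential with rate Σλ_i = 1/735 + 1/580 = 0.00308468 per day.
E[min] = 1/Σλ = 1/0.00308468 = 324.183 days.

324.2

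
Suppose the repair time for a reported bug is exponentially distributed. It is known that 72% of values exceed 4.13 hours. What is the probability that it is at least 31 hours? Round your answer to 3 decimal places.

e^(−λ·4.13) = 0.72 ⇒ λ = −ln(0.72)/4.13 = 0.0795409.
P(X > 31) = e^(−0.0795409·31) = e^(−2.4658) ≈ 0.085.

0.085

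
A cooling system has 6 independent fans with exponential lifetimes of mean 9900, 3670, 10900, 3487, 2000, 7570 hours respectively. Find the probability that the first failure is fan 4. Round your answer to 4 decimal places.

Rates: λ_i = 1/mean_i → 0.00010101, 0.00027248, 0.0000917431, 0.000286779, 0.0005, 0.0001321; Σλ = 0.00138411.
P(fan 4 first) = λ_4/Σλ = 0.000286779/0.00138411 ≈ 0.2072.

0.2072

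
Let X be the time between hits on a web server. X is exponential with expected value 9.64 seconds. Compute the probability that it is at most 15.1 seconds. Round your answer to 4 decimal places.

The rate is λ = 1/9.64 = 0.103734 per second.
P(X ≤ 15.1) = 1 − e^(−λ·15.1) = 1 − e^(−1.5664) ≈ 0.7912.

0.7912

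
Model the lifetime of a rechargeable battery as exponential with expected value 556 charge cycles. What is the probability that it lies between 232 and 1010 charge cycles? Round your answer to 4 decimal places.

0.4963

The rate is λ = 1/556 = 0.00179856 per charge cycle.
P(232 < X < 1010) = e^(−λ·232) − e^(−λ·1010) = 0.65885 − 0.16259 ≈ 0.4963.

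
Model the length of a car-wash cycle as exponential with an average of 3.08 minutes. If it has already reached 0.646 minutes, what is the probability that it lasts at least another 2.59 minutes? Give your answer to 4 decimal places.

The rate is λ = 1/3.08 = 0.324675 per minute.
P(X > s+t | X > s) = e^(−λ(s+t))/e^(−λs) = e^(−λt), independent of s = 0.646.
P(X > 2.59) = e^(−0.84091) ≈ 0.4313.

0.4313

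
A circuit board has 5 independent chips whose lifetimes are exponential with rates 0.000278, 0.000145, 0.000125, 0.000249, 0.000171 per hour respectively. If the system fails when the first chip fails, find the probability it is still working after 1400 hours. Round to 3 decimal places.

0.258

The time to first failure is exponential with rate Σλ = 0.000278 + 0.000145 + 0.000125 + 0.000249 + 0.000171 = 0.000968.
P(min > 1400) = e^(−0.000968·1400) = e^(−1.3552) ≈ 0.258.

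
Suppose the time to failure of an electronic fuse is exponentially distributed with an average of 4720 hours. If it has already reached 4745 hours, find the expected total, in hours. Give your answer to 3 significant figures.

The rate is λ = 1/4720 = 0.000211864 per hour.
By memorylessness, E[X | X > 4745] = 4745 + 1/λ = 4745 + 4720 = 9465 hours.

9470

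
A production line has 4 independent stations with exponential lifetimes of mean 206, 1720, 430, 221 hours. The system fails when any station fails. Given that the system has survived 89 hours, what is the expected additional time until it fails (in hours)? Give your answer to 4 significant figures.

First-failure rate Σλ = 1/206 + 1/1720 + 1/430 + 1/221 = 0.0122862.
By memorylessness the expected residual is 1/Σλ = 81.3919 hours, regardless of the 89 already elapsed.

81.39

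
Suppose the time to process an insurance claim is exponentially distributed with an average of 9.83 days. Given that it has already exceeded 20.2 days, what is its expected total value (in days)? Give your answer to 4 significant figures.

The rate is λ = 1/9.83 = 0.101729 per day.
By memorylessness, E[X | X > 20.2] = 20.2 + 1/λ = 20.2 + 9.83 = 30.03 days.

30.03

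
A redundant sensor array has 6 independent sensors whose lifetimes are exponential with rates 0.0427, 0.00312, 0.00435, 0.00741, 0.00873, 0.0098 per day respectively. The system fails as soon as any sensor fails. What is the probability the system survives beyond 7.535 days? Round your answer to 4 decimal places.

0.5636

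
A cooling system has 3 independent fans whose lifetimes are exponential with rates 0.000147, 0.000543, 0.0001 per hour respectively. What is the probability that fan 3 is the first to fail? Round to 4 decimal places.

0.1266

The time to first failure is exponential with rate Σλ = 0.000147 + 0.000543 + 0.0001 = 0.00079.
P(fan 3 first) = λ_3/Σλ = 0.0001/0.00079 ≈ 0.1266.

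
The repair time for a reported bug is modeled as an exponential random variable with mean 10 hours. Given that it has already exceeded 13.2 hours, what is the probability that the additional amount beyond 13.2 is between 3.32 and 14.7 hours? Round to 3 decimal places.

0.488

The rate is λ = 1/10 = 0.1 per hour.
Memoryless: the residual past 13.2 is again Exp(λ).
P(3.32 < residual < 14.7) = e^(−λ·3.32) − e^(−λ·14.7) = 0.71749 − 0.22993 ≈ 0.488.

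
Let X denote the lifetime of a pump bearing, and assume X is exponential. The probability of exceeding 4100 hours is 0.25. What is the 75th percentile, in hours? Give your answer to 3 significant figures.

e^(−λ·4100) = 0.25 ⇒ λ = −ln(0.25)/4100 = 0.000338121.
75th percentile: 1 − e^(−λt) = 0.75, t = −ln(0.25)/λ = 4100 hours.

4100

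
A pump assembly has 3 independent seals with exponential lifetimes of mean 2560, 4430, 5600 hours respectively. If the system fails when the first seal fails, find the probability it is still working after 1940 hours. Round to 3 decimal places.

0.214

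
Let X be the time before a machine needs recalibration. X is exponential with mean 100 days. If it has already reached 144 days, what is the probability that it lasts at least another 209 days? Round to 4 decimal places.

0.1237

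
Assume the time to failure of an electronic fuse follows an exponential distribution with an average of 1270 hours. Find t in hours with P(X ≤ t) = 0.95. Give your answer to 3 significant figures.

3800

The rate is λ = 1/1270 = 0.000787402 per hour.
Set 1 − e^(−λt) = 0.95, so t = −ln(0.05)/λ = 2.9957/0.000787402 ≈ 3804.58 hours.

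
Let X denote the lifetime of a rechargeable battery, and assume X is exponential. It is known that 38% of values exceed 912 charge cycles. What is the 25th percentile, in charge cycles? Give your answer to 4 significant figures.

e^(−λ·912) = 0.38 ⇒ λ = −ln(0.38)/912 = 0.00106095.
25th percentile: 1 − e^(−λt) = 0.25, t = −ln(0.75)/λ = 271.156 charge cycles.

271.2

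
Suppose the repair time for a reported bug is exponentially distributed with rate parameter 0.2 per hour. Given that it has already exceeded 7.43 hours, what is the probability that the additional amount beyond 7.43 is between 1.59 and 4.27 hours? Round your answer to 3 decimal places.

0.302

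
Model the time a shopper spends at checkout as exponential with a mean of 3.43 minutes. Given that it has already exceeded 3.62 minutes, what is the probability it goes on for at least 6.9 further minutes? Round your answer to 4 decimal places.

0.1338

The rate is λ = 1/3.43 = 0.291545 per minute.
P(X > s+t | X > s) = e^(−λ(s+t))/e^(−λs) = e^(−λt), independent of s = 3.62.
P(X > 6.9) = e^(−2.0117) ≈ 0.1338.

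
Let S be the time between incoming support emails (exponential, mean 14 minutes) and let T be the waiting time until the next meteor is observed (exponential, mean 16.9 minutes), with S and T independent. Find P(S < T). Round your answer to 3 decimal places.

0.547

λ_1 = 1/14 = 0.0714286, λ_2 = 1/16.9 = 0.0591716.
For independent exponentials, P(S < T) = λ_1/(λ_1+λ_2) = 0.0714286/0.1306 ≈ 0.547.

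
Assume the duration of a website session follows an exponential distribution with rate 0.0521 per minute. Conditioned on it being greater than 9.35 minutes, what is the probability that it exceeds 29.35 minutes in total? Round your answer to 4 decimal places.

The exponential is memoryless, so the remaining time is again Exp(λ): the condition X > 9.35 is irrelevant.
P(X > 20) = e^(−1.042) ≈ 0.3527.

0.3527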